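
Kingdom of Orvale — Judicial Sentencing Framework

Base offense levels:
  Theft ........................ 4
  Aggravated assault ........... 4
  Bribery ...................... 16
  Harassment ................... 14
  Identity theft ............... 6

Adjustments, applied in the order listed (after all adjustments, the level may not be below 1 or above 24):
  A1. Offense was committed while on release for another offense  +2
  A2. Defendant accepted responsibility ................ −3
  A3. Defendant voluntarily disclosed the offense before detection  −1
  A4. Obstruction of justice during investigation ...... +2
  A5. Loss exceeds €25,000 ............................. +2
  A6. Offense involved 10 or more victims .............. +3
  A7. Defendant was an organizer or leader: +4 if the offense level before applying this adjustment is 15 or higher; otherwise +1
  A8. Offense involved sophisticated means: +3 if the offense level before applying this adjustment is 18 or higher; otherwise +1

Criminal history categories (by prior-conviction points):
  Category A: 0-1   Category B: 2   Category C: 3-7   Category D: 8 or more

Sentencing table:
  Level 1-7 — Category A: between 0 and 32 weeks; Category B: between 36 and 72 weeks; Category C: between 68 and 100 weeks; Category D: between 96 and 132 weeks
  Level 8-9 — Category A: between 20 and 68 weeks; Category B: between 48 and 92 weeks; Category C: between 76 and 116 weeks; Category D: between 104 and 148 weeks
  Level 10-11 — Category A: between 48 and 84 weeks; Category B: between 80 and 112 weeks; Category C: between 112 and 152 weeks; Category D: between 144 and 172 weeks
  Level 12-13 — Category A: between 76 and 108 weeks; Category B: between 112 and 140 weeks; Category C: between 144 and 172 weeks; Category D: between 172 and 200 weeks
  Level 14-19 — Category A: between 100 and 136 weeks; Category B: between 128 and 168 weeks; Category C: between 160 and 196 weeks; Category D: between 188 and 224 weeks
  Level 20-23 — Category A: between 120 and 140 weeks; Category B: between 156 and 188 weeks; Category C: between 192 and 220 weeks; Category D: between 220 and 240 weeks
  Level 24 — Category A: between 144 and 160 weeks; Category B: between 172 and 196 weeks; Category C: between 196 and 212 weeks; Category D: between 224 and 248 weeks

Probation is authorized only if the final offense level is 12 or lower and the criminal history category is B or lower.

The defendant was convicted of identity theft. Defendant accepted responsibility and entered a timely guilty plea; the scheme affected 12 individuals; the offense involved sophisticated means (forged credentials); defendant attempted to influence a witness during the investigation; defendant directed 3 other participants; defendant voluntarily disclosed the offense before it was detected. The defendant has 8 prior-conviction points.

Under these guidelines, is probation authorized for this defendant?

Base offense level for identity theft: 6.
A2 applies: 6 − 3 = 3.
A3 applies: 3 − 1 = 2.
A4 applies: 2 + 2 = 4.
A6 applies: 4 + 3 = 7.
A7 applies (level before this adjustment is 7 < 15, so +1): 7 + 1 = 8.
A8 applies (level before this adjustment is 8 < 18, so +1): 8 + 1 = 9.
Final offense level: 9.
Criminal history: 8 prior points → Category D (8+).
Level 9 falls in the 8-9 band.
Grid: Level 8-9 × Category D = 104-148 weeks.
Probation check: level 9 ≤ 12 and category D > B → not eligible.

No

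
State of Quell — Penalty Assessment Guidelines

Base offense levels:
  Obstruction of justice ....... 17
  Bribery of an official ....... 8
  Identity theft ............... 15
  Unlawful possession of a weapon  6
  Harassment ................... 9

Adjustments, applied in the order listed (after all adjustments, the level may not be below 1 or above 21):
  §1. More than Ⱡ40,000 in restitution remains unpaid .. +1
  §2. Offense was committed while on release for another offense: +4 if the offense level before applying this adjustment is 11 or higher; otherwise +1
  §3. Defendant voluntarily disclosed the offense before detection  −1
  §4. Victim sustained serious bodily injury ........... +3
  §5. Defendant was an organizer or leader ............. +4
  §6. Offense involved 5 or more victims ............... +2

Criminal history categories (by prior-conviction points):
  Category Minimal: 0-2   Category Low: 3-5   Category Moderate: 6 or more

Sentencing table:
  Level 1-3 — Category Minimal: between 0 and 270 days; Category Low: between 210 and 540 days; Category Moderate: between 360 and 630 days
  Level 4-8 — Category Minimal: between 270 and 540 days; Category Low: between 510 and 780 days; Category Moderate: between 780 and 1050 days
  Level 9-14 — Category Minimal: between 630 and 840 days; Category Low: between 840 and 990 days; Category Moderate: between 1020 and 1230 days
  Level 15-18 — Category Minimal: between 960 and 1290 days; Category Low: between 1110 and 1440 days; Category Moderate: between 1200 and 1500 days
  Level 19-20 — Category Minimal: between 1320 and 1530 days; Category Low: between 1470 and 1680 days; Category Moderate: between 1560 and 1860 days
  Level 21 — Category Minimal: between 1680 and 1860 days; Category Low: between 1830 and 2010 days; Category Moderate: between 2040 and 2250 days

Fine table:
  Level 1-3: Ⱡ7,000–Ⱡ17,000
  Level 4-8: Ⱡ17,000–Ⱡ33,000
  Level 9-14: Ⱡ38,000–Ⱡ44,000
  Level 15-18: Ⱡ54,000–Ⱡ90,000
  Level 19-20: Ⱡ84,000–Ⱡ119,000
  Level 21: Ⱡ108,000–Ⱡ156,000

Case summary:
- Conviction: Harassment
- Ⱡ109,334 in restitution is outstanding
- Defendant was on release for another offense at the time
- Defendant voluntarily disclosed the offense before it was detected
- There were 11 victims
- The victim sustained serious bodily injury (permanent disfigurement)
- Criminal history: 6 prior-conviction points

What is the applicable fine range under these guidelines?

Ⱡ54,000–Ⱡ90,000

Base offense level for harassment: 9.
§1 applies: 9 + 1 = 10.
§2 applies (level before this adjustment is 10 < 11, so +1): 10 + 1 = 11.
§3 applies: 11 − 1 = 10.
§4 applies: 10 + 3 = 13.
§5 does not apply.
§6 applies: 13 + 2 = 15.
Final offense level: 15.
Level 15 falls in the 15-18 band.
Fine table: Level 15-18 → Ⱡ54,000–Ⱡ90,000.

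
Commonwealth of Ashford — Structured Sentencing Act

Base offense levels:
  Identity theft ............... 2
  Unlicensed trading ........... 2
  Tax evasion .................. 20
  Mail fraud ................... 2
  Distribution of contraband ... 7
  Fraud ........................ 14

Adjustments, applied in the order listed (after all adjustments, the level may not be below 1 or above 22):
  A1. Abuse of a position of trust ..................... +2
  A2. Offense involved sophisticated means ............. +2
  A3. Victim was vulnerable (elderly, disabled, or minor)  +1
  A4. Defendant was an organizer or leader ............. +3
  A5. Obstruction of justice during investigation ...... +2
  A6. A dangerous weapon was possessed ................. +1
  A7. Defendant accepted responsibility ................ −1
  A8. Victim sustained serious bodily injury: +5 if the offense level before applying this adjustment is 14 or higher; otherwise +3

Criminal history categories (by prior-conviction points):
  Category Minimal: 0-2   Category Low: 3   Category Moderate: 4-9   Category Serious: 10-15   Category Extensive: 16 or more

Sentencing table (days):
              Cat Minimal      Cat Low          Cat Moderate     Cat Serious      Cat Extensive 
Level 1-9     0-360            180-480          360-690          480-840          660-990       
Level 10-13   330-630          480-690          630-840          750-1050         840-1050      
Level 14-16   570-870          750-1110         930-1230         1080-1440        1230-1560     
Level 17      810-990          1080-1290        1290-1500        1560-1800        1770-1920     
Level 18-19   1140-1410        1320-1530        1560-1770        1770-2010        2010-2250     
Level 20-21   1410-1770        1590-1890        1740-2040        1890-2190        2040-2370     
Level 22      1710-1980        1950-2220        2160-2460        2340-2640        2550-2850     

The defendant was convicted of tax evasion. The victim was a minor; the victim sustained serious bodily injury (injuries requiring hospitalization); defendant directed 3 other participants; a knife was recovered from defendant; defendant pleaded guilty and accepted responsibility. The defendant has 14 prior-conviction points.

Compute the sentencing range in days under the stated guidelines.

Base offense level for tax evasion: 20.
A1 does not apply.
A2 does not apply.
A3 applies: 20 + 1 = 21.
A4 applies: 21 + 3 = 24.
A5 does not apply.
A6 applies: 24 + 1 = 25.
A7 applies: 25 − 1 = 24.
A8 applies (level before this adjustment is 24 ≥ 14, so +5): 24 + 5 = 29.
Level 29 exceeds the maximum of 22; capped at 22.
Final offense level: 22.
Criminal history: 14 prior points → Category Serious (10-15).
Level 22 falls in the 22 band.
Grid: Level 22 × Category Serious = 2340-2640 days.

2340-2640 days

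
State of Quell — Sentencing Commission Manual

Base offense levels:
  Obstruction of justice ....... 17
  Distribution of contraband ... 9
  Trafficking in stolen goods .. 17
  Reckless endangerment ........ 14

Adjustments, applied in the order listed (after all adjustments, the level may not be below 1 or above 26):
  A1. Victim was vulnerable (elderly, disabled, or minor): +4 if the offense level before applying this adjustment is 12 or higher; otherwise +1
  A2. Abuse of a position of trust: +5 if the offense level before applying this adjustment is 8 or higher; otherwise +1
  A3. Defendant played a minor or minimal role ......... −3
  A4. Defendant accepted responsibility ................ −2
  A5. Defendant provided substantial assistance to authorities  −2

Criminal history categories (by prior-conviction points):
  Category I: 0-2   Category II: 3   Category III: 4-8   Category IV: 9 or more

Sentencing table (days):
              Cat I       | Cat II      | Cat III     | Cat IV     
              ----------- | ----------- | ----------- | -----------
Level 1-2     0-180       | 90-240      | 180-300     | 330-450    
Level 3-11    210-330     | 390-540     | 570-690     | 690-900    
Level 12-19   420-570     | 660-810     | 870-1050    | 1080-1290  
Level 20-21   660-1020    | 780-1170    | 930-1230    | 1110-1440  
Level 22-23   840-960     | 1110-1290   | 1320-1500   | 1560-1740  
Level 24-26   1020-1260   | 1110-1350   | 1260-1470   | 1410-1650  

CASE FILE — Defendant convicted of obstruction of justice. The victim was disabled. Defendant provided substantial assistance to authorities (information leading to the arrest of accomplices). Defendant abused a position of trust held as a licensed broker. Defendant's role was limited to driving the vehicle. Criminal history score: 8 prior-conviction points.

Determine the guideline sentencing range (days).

Base offense level for obstruction of justice: 17.
A1 applies (level before this adjustment is 17 ≥ 12, so +4): 17 + 4 = 21.
A2 applies (level before this adjustment is 21 ≥ 8, so +5): 21 + 5 = 26.
A3 applies: 26 − 3 = 23.
A5 applies: 23 − 2 = 21.
Final offense level: 21.
Criminal history: 8 prior points → Category III (4-8).
Level 21 falls in the 20-21 band.
Grid: Level 20-21 × Category III = 930-1230 days.

930-1230 days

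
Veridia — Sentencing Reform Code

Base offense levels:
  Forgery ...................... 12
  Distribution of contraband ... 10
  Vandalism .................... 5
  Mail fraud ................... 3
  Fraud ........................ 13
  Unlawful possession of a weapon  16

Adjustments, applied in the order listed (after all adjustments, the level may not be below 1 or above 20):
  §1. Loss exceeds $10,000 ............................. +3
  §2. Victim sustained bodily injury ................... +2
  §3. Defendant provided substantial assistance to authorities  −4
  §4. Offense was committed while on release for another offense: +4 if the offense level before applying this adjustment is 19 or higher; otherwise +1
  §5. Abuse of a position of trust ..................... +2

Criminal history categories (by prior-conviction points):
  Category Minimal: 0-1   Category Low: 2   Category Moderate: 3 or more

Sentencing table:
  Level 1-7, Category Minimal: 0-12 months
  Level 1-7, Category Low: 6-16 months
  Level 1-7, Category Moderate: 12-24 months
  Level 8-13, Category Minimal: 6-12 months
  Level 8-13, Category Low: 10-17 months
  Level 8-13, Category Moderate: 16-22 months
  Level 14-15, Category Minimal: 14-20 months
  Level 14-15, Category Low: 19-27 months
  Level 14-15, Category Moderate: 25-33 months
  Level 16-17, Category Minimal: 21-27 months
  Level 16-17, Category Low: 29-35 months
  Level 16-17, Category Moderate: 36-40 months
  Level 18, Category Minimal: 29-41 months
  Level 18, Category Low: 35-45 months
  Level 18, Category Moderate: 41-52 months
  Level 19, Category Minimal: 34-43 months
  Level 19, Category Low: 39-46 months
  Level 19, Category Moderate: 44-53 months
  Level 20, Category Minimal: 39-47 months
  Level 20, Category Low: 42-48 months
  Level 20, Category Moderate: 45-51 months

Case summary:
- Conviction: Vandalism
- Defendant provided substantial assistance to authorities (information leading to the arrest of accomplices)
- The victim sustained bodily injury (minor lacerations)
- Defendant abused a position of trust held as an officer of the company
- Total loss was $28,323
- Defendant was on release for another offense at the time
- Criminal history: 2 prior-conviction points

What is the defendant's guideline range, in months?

Base offense level for vandalism: 5.
§1 applies: 5 + 3 = 8.
§2 applies: 8 + 2 = 10.
§3 applies: 10 − 4 = 6.
§4 applies (level before this adjustment is 6 < 19, so +1): 6 + 1 = 7.
§5 applies: 7 + 2 = 9.
Final offense level: 9.
Criminal history: 2 prior points → Category Low (2).
Level 9 falls in the 8-13 band.
Grid: Level 8-13 × Category Low = 10-17 months.

10-17 months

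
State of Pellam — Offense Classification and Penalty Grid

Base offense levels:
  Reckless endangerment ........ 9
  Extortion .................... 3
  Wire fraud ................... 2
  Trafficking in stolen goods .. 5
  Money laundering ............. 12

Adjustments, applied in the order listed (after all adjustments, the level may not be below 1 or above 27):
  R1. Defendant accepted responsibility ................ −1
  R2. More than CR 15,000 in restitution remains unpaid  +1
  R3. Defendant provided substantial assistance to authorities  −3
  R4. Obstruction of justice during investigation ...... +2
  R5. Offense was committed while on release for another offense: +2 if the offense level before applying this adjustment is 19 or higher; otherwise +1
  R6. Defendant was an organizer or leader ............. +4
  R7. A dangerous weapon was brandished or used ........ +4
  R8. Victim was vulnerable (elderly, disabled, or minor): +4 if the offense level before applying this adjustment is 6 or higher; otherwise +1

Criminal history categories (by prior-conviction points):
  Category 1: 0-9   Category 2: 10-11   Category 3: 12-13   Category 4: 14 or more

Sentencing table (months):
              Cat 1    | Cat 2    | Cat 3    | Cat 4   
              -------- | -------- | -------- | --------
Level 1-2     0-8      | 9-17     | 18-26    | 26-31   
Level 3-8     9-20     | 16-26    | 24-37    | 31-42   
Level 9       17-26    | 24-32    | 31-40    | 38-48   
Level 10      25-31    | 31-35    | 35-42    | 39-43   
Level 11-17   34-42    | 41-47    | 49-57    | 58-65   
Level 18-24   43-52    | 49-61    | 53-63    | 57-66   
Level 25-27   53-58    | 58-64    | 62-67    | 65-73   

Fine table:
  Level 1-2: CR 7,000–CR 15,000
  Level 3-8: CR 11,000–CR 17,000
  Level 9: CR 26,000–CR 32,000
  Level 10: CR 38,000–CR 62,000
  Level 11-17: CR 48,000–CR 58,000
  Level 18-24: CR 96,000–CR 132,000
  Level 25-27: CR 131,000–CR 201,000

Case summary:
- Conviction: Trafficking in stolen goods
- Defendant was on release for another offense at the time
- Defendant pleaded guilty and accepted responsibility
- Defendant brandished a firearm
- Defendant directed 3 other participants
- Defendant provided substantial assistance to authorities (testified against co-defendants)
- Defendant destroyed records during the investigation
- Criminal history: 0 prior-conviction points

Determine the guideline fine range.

Base offense level for trafficking in stolen goods: 5.
R1 applies: 5 − 1 = 4.
R2 does not apply.
R3 applies: 4 − 3 = 1.
R4 applies: 1 + 2 = 3.
R5 applies (level before this adjustment is 3 < 19, so +1): 3 + 1 = 4.
R6 applies: 4 + 4 = 8.
R7 applies: 8 + 4 = 12.
R8 does not apply.
Final offense level: 12.
Level 12 falls in the 11-17 band.
Fine table: Level 11-17 → CR 48,000–CR 58,000.

CR 48,000–CR 58,000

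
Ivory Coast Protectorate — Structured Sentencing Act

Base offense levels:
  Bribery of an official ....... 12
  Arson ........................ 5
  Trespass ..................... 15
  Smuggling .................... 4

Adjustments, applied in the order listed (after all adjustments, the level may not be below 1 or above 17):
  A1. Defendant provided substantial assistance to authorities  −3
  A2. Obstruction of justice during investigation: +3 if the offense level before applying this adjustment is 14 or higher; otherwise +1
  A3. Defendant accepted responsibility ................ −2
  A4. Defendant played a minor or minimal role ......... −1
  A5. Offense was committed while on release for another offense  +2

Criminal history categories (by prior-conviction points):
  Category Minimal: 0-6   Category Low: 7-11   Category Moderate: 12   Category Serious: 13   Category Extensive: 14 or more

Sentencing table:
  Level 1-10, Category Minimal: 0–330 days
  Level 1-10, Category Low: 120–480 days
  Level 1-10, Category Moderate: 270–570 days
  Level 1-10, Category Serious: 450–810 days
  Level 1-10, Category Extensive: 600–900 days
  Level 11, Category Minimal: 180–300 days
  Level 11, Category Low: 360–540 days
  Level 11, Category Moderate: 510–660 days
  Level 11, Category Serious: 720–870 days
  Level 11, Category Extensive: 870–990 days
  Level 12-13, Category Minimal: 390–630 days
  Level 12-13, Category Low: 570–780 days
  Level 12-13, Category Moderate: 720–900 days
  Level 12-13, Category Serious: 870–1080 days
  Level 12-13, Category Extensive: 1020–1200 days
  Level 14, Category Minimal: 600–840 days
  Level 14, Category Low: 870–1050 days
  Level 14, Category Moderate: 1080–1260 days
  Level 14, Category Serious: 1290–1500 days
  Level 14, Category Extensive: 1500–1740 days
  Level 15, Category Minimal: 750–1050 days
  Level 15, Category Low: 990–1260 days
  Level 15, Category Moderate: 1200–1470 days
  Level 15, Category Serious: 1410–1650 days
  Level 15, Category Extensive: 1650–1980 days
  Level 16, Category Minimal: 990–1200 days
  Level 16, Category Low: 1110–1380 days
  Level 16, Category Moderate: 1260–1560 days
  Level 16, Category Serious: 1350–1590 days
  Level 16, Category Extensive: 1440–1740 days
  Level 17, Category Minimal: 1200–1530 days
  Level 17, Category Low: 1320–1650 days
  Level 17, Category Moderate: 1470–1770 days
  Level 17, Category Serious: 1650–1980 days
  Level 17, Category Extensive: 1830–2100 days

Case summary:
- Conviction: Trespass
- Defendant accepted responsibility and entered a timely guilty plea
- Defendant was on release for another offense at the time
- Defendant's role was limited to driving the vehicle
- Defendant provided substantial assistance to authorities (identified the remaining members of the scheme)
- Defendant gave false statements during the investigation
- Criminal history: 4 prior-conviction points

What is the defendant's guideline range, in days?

Base offense level for trespass: 15.
A1 applies: 15 − 3 = 12.
A2 applies (level before this adjustment is 12 < 14, so +1): 12 + 1 = 13.
A3 applies: 13 − 2 = 11.
A4 applies: 11 − 1 = 10.
A5 applies: 10 + 2 = 12.
Final offense level: 12.
Criminal history: 4 prior points → Category Minimal (0-6).
Level 12 falls in the 12-13 band.
Grid: Level 12-13 × Category Minimal = 390-630 days.

390-630 days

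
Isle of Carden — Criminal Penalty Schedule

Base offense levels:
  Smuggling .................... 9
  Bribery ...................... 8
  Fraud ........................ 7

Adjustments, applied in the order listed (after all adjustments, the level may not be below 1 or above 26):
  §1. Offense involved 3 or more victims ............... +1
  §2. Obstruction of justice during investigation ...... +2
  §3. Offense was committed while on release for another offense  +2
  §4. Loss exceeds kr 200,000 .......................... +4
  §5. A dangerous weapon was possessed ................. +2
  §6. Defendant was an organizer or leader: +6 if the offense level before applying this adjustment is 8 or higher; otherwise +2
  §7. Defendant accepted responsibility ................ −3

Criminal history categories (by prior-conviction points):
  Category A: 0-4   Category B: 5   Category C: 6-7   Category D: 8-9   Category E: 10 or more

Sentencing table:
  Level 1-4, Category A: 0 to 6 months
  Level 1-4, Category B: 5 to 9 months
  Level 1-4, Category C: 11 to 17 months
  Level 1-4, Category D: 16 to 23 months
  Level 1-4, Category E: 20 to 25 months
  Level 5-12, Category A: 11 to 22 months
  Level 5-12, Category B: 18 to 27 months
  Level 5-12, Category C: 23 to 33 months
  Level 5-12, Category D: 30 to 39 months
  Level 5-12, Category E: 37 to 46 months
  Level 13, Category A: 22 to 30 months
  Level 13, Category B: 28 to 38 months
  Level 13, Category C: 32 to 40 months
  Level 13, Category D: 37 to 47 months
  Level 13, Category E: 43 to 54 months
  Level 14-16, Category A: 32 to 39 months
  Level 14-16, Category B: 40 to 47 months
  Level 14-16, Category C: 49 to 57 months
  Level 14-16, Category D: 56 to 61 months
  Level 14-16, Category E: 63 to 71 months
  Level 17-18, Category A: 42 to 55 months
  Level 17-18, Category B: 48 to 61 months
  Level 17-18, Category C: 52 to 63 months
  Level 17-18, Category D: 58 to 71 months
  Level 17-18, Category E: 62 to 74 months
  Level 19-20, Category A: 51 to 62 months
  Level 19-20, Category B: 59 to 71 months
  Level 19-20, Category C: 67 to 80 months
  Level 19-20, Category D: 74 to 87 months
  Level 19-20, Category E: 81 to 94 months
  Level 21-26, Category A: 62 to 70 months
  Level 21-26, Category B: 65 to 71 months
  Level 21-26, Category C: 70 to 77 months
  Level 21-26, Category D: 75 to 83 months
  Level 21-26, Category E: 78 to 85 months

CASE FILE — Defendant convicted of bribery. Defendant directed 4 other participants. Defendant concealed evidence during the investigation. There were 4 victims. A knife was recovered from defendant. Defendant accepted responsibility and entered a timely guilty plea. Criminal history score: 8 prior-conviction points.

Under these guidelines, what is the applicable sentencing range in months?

56-61 months

Base offense level for bribery: 8.
§1 applies: 8 + 1 = 9.
§2 applies: 9 + 2 = 11.
§4 does not apply.
§5 applies: 11 + 2 = 13.
§6 applies (level before this adjustment is 13 ≥ 8, so +6): 13 + 6 = 19.
§7 applies: 19 − 3 = 16.
Final offense level: 16.
Criminal history: 8 prior points → Category D (8-9).
Level 16 falls in the 14-16 band.
Grid: Level 14-16 × Category D = 56-61 months.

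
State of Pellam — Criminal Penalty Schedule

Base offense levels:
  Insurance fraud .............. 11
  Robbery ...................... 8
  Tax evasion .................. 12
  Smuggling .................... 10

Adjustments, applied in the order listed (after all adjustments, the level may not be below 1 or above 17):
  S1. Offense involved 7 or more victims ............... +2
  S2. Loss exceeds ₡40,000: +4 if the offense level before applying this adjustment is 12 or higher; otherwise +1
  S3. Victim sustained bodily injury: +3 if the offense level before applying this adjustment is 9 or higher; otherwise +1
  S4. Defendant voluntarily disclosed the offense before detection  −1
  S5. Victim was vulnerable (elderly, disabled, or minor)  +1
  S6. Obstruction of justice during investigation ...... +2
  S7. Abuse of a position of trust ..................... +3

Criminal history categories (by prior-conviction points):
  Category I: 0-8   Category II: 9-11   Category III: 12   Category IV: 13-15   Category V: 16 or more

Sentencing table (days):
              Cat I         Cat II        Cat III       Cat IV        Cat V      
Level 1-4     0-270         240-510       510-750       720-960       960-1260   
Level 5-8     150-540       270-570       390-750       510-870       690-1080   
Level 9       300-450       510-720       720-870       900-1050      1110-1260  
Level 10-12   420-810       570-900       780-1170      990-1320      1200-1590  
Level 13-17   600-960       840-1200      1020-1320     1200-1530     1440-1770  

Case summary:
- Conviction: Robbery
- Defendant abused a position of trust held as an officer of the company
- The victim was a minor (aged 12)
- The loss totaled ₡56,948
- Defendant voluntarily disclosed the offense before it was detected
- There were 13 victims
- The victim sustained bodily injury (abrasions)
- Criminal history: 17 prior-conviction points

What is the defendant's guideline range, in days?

Base offense level for robbery: 8.
S1 applies: 8 + 2 = 10.
S2 applies (level before this adjustment is 10 < 12, so +1): 10 + 1 = 11.
S3 applies (level before this adjustment is 11 ≥ 9, so +3): 11 + 3 = 14.
S4 applies: 14 − 1 = 13.
S5 applies: 13 + 1 = 14.
S7 applies: 14 + 3 = 17.
Final offense level: 17.
Criminal history: 17 prior points → Category V (16+).
Level 17 falls in the 13-17 band.
Grid: Level 13-17 × Category V = 1440-1770 days.

1440-1770 days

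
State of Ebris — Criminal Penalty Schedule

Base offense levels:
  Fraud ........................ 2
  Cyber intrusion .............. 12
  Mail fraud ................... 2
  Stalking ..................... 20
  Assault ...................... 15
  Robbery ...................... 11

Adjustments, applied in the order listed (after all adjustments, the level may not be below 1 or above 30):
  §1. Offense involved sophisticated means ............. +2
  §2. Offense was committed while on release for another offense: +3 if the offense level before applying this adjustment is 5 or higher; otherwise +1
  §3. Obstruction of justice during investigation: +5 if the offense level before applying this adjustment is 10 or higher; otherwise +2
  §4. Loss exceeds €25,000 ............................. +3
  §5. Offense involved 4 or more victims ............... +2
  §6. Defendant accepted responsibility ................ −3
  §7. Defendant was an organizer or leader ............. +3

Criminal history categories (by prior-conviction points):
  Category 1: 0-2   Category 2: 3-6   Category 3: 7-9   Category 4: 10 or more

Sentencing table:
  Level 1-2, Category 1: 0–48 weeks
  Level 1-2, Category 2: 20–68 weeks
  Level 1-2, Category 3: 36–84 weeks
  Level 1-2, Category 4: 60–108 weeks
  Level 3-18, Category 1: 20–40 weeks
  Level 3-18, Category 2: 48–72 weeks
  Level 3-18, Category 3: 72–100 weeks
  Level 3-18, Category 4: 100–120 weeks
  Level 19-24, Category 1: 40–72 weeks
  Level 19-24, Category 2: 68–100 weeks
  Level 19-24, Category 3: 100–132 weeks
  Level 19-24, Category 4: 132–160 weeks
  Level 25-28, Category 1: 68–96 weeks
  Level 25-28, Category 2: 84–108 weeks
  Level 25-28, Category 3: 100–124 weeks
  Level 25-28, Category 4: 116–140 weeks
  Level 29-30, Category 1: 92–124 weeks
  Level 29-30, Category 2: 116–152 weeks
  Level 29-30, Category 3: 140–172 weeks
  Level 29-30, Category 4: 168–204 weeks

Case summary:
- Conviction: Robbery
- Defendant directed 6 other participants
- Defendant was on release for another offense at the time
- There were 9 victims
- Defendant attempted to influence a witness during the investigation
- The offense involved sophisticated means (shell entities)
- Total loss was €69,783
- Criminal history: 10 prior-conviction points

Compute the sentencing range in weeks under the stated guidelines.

168-204 weeks

Base offense level for robbery: 11.
§1 applies: 11 + 2 = 13.
§2 applies (level before this adjustment is 13 ≥ 5, so +3): 13 + 3 = 16.
§3 applies (level before this adjustment is 16 ≥ 10, so +5): 16 + 5 = 21.
§4 applies: 21 + 3 = 24.
§5 applies: 24 + 2 = 26.
§6 does not apply.
§7 applies: 26 + 3 = 29.
Final offense level: 29.
Criminal history: 10 prior points → Category 4 (10+).
Level 29 falls in the 29-30 band.
Grid: Level 29-30 × Category 4 = 168-204 weeks.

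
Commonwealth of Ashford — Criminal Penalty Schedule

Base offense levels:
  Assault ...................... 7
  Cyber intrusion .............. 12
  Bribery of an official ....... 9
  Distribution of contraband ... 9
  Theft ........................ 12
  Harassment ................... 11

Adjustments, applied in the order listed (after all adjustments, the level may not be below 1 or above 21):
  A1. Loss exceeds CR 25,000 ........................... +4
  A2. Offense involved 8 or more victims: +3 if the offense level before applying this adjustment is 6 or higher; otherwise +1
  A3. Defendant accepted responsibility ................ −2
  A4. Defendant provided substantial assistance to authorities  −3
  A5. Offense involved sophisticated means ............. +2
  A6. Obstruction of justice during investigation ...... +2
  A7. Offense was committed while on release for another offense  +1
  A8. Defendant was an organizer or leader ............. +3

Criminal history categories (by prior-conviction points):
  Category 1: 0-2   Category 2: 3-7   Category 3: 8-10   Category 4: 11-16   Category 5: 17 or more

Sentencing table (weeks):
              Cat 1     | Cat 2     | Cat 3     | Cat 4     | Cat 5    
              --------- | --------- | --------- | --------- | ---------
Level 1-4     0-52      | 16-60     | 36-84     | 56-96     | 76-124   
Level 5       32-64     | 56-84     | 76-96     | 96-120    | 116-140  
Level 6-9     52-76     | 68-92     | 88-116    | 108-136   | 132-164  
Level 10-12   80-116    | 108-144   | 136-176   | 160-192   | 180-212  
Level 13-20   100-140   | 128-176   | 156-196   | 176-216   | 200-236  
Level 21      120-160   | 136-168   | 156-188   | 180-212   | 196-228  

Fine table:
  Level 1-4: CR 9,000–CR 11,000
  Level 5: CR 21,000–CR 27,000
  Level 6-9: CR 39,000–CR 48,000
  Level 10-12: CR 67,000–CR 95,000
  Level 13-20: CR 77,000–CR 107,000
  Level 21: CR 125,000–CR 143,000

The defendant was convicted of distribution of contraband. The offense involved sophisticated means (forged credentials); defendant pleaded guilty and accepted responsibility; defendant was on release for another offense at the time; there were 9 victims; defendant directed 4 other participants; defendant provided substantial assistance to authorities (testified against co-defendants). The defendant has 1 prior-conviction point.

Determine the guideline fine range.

CR 77,000–CR 107,000

Base offense level for distribution of contraband: 9.
A1 does not apply.
A2 applies (level before this adjustment is 9 ≥ 6, so +3): 9 + 3 = 12.
A3 applies: 12 − 2 = 10.
A4 applies: 10 − 3 = 7.
A5 applies: 7 + 2 = 9.
A7 applies: 9 + 1 = 10.
A8 applies: 10 + 3 = 13.
Final offense level: 13.
Level 13 falls in the 13-20 band.
Fine table: Level 13-20 → CR 77,000–CR 107,000.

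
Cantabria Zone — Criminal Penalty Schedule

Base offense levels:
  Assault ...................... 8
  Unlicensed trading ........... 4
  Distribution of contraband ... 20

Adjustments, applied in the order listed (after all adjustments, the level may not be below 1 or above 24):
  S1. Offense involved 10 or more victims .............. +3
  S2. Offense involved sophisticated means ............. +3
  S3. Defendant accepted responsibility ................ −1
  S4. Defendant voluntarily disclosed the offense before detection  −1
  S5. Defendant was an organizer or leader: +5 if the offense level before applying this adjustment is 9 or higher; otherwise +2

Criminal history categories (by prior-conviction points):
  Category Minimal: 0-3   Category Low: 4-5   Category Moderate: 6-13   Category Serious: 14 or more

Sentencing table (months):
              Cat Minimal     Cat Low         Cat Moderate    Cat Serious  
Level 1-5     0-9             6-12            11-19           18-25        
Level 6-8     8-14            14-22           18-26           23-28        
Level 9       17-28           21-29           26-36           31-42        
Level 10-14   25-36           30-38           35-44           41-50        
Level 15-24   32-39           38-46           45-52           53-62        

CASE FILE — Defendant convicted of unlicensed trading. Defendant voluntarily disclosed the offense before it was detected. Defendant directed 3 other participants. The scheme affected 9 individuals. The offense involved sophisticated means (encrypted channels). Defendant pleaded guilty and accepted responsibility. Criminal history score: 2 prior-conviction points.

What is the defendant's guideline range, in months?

8-14 months

Base offense level for unlicensed trading: 4.
S2 applies: 4 + 3 = 7.
S3 applies: 7 − 1 = 6.
S4 applies: 6 − 1 = 5.
S5 applies (level before this adjustment is 5 < 9, so +2): 5 + 2 = 7.
Final offense level: 7.
Criminal history: 2 prior points → Category Minimal (0-3).
Level 7 falls in the 6-8 band.
Grid: Level 6-8 × Category Minimal = 8-14 months.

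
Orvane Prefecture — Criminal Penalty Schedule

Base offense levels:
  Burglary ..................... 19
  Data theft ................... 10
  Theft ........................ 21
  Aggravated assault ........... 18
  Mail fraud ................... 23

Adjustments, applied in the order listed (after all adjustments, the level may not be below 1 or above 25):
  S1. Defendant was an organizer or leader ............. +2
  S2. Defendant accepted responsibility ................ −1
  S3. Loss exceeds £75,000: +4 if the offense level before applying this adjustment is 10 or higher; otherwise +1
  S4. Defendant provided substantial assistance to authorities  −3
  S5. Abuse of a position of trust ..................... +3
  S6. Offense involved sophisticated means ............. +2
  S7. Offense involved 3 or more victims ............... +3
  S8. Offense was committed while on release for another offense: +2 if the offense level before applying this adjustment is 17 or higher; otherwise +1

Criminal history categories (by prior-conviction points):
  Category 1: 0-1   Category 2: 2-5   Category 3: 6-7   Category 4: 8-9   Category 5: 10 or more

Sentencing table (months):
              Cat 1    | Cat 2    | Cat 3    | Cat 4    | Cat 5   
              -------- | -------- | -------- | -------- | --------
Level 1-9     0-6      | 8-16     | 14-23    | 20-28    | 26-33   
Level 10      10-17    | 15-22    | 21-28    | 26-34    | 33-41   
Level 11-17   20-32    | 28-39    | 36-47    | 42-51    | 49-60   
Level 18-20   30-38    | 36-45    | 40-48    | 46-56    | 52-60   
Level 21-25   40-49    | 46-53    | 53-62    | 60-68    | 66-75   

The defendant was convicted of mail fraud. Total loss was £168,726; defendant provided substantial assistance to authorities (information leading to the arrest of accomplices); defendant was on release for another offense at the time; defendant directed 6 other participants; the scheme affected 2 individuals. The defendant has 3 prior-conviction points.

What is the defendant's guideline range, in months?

Base offense level for mail fraud: 23.
S1 applies: 23 + 2 = 25.
S2 does not apply.
S3 applies (level before this adjustment is 25 ≥ 10, so +4): 25 + 4 = 29.
S4 applies: 29 − 3 = 26.
S6 does not apply.
S8 applies (level before this adjustment is 26 ≥ 17, so +2): 26 + 2 = 28.
Level 28 exceeds the maximum of 25; capped at 25.
Final offense level: 25.
Criminal history: 3 prior points → Category 2 (2-5).
Level 25 falls in the 21-25 band.
Grid: Level 21-25 × Category 2 = 46-53 months.

46-53 months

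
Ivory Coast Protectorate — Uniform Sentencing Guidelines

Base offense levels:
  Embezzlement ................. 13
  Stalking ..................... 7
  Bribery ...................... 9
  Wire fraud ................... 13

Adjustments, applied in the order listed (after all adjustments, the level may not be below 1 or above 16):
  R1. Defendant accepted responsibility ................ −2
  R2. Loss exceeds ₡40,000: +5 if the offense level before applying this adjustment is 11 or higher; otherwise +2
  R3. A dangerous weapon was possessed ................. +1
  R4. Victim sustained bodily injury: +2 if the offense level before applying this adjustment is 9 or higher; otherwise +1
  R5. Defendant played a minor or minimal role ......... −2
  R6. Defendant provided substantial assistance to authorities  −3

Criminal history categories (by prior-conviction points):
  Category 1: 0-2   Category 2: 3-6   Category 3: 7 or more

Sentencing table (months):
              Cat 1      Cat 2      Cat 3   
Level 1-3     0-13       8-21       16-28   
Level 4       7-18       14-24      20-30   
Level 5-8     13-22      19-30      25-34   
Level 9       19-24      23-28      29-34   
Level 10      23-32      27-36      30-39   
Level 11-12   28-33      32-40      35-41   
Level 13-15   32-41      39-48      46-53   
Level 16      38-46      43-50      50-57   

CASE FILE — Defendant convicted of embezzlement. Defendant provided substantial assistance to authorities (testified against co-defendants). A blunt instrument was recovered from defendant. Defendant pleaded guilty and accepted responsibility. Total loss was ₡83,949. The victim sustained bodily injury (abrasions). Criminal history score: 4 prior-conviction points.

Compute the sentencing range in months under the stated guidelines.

43-50 months

Base offense level for embezzlement: 13.
R1 applies: 13 − 2 = 11.
R2 applies (level before this adjustment is 11 ≥ 11, so +5): 11 + 5 = 16.
R3 applies: 16 + 1 = 17.
R4 applies (level before this adjustment is 17 ≥ 9, so +2): 17 + 2 = 19.
R5 does not apply.
R6 applies: 19 − 3 = 16.
Final offense level: 16.
Criminal history: 4 prior points → Category 2 (3-6).
Level 16 falls in the 16 band.
Grid: Level 16 × Category 2 = 43-50 months.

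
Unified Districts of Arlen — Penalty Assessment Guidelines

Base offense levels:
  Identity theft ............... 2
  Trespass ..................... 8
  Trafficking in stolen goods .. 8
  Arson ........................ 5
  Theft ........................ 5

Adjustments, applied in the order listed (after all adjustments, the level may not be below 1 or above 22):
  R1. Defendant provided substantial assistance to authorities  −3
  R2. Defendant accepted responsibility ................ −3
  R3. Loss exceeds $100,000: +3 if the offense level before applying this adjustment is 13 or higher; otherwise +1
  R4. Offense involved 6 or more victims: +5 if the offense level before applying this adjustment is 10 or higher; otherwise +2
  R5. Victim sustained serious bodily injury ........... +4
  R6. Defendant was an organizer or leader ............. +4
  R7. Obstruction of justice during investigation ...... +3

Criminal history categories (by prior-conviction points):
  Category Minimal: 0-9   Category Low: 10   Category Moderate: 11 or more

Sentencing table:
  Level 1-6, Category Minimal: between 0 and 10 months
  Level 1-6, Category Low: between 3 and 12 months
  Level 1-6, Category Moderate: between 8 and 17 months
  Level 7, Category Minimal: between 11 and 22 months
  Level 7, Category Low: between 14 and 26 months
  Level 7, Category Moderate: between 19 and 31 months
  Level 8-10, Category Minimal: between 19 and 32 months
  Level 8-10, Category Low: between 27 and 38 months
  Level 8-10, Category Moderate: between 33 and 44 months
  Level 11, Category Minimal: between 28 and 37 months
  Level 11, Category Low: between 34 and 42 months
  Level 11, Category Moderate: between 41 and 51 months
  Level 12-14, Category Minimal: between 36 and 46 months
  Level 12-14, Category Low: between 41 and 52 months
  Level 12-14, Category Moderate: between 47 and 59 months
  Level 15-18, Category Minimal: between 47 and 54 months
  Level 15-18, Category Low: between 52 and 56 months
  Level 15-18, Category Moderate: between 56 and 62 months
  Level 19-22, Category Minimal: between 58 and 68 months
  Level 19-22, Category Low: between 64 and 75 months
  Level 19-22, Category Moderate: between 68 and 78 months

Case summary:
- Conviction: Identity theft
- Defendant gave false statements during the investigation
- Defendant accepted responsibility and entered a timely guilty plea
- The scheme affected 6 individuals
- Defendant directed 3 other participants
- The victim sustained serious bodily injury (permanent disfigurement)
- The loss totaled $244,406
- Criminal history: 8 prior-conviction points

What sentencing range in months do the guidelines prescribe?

Base offense level for identity theft: 2.
R1 does not apply.
R2 applies: 2 − 3 = -1.
R3 applies (level before this adjustment is -1 < 13, so +1): -1 + 1 = 0.
R4 applies (level before this adjustment is 0 < 10, so +2): 0 + 2 = 2.
R5 applies: 2 + 4 = 6.
R6 applies: 6 + 4 = 10.
R7 applies: 10 + 3 = 13.
Final offense level: 13.
Criminal history: 8 prior points → Category Minimal (0-9).
Level 13 falls in the 12-14 band.
Grid: Level 12-14 × Category Minimal = 36-46 months.

36-46 months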